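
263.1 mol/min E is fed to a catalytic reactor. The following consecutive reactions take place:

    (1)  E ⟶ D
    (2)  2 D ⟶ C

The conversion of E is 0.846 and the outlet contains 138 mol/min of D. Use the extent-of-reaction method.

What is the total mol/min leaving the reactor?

Conversion of E: E consumed = 1ξ₁ = 0.846 × 263.1 → ξ₁ = 222.6 mol/min.
D balance: n_D = 0 + 1ξ₁ − 2ξ₂ = 138 → ξ₂ = (1·222.6 − 138)/2 = 42.29 mol/min.
Outlet amounts (n = n₀ + Σ ν·ξ):
  E: 263.1 − 1(222.6) = 40.52
  D: 0 + 1(222.6) − 2(42.29) = 138
  C: 0 + 1(42.29) = 42.29
Total out = 40.52 + 138 + 42.29 = 220.8 mol/min.

221 mol/min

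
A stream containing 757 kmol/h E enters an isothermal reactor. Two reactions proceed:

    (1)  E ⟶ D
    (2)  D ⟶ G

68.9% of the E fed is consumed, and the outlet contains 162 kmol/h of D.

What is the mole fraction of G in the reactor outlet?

0.475

Conversion of E: E consumed = 1ξ₁ = 0.689 × 757 → ξ₁ = 521.6 kmol/h.
D balance: n_D = 0 + 1ξ₁ − 1ξ₂ = 162 → ξ₂ = (1·521.6 − 162)/1 = 359.6 kmol/h.
Outlet amounts (n = n₀ + Σ ν·ξ):
  E: 757 − 1(521.6) = 235.4
  D: 0 + 1(521.6) − 1(359.6) = 162
  G: 0 + 1(359.6) = 359.6
Total out = 757 kmol/h; y_G = 359.6 / 757 = 0.475.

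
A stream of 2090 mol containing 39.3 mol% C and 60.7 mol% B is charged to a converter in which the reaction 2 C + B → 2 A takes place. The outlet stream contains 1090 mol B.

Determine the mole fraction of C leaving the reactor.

0.243

For B: n = n₀ − 1ξ → 1090 = 1269 − 1ξ, giving ξ = 178.6 mol.
Outlet amounts (n = n₀ + ν ξ):
  C: 821.4 − 2(178.6) = 464.1
  B: 1269 − 1(178.6) = 1090
  A: 0 + 2(178.6) = 357.3
Total out = 1911 mol; y_C = 464.1 / 1911 = 0.2428.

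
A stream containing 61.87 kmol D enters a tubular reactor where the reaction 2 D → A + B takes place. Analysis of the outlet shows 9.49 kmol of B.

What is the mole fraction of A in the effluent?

0.153

For B: n = n₀ + 1ξ → 9.49 = 0 + 1ξ, giving ξ = 9.49 kmol.
Outlet amounts (n = n₀ + ν ξ):
  D: 61.87 − 2(9.49) = 42.89
  A: 0 + 1(9.49) = 9.49
  B: 0 + 1(9.49) = 9.49
Total out = 61.87 kmol; y_A = 9.49 / 61.87 = 0.1534.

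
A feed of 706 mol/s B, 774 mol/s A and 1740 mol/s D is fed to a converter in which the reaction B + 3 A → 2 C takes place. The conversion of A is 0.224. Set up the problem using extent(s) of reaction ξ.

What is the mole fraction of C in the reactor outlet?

0.0372

A reacted = 0.224 × 774 = 173.4 mol/s; ν_A = −3, so ξ = 173.4/3 = 57.79 mol/s.
Outlet amounts (n = n₀ + ν ξ):
  B: 706 − 1(57.79) = 648.2
  A: 774 − 3(57.79) = 600.6
  C: 0 + 2(57.79) = 115.6
  D: 1740 (inert)
Total out = 3104 mol/s; y_C = 115.6 / 3104 = 0.03723.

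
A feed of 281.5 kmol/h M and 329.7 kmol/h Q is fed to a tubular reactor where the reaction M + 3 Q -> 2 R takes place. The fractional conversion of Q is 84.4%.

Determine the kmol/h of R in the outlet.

186 kmol/h

Q reacted = 0.844 × 329.7 = 278.3 kmol/h; ν_Q = −3, so ξ = 278.3/3 = 92.76 kmol/h.
Outlet amounts (n = n₀ + ν ξ):
  M: 281.5 − 1(92.76) = 188.7
  Q: 329.7 − 3(92.76) = 51.43
  R: 0 + 2(92.76) = 185.5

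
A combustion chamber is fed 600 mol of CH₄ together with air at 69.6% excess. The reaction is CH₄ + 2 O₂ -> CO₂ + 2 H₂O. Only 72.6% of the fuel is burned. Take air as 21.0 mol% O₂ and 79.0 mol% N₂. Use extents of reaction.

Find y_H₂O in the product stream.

0.0847

Stoichiometric O₂ = 2 × 600 = 1200 mol; O₂ fed = 1200 × 1.696 = 2035 mol.
N₂ fed = 2035 × 79/21 = 7656 mol.
Fuel reacted = 0.726 × 600 → ξ = 435.6 mol.
Outlet (n = n₀ + ν ξ):
  CH₄: 600 − 1(435.6) = 164.4
  O₂: 2035 − 2(435.6) = 1164
  N₂: 7656 (inert)
  CO₂: 0 + 1(435.6) = 435.6
  H₂O: 0 + 2(435.6) = 871.2
Total out = 10290 mol; y_H₂O = 871.2 / 10290 = 0.08465.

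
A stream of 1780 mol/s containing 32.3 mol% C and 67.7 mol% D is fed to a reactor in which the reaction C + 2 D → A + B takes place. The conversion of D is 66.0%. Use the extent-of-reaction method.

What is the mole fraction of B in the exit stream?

0.288

D reacted = 0.66 × 1205 = 795.3 mol/s; ν_D = −2, so ξ = 795.3/2 = 397.7 mol/s.
Outlet amounts (n = n₀ + ν ξ):
  C: 574.9 − 1(397.7) = 177.3
  D: 1205 − 2(397.7) = 409.7
  A: 0 + 1(397.7) = 397.7
  B: 0 + 1(397.7) = 397.7
Total out = 1382 mol/s; y_B = 397.7 / 1382 = 0.2877.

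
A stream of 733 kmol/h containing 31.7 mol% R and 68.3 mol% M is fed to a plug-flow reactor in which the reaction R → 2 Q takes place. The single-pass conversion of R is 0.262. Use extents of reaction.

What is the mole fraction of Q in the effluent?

0.153

R reacted = 0.262 × 232.4 = 60.88 kmol/h; ν_R = −1, so ξ = 60.88/1 = 60.88 kmol/h.
Outlet amounts (n = n₀ + ν ξ):
  R: 232.4 − 1(60.88) = 171.5
  Q: 0 + 2(60.88) = 121.8
  M: 500.6 (inert)
Total out = 793.9 kmol/h; y_Q = 121.8 / 793.9 = 0.1534.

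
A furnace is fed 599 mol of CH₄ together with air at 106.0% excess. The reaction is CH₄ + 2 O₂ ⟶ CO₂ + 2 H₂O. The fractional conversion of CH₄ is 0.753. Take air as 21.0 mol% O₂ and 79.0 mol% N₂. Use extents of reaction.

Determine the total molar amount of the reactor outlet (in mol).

12400 mol

Stoichiometric O₂ = 2 × 599 = 1198 mol; O₂ fed = 1198 × 2.060 = 2468 mol.
N₂ fed = 2468 × 79/21 = 9284 mol.
Fuel reacted = 0.753 × 599 → ξ = 451 mol.
Outlet (n = n₀ + ν ξ):
  CH₄: 599 − 1(451) = 148
  O₂: 2468 − 2(451) = 1566
  N₂: 9284 (inert)
  CO₂: 0 + 1(451) = 451
  H₂O: 0 + 2(451) = 902.1
Total out = 148 + 1566 + 9284 + 451 + 902.1 = 12350 mol.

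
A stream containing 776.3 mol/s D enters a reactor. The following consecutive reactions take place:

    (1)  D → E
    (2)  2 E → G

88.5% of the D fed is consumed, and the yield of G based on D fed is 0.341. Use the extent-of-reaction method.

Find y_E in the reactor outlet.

0.308

Conversion of D: D consumed = 1ξ₁ = 0.885 × 776.3 → ξ₁ = 687 mol/s.
Yield of G: 1ξ₂ / 776.3 = 0.341 → ξ₂ = 264.7 mol/s.
Outlet amounts (n = n₀ + Σ ν·ξ):
  D: 776.3 − 1(687) = 89.27
  E: 0 + 1(687) − 2(264.7) = 157.6
  G: 0 + 1(264.7) = 264.7
Total out = 511.6 mol/s; y_E = 157.6 / 511.6 = 0.308.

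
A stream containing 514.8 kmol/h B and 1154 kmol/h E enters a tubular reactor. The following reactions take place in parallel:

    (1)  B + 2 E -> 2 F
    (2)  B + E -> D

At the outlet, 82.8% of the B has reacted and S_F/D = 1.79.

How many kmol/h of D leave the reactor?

225 kmol/h

Conversion of B: B consumed = 0.828 × 514.8 = 426.3 kmol/h = 1ξ₁ + 1ξ₂.
Selectivity: 2ξ₁ / (1ξ₂) = 1.79 → ξ₁ = 0.895 ξ₂.
Substitute: (1·0.895 + 1) ξ₂ = 426.3 → ξ₂ = 224.9 kmol/h, ξ₁ = 201.3 kmol/h.
Outlet amounts (n = n₀ + Σ ν·ξ):
  B: 514.8 − 1(201.3) − 1(224.9) = 88.55
  E: 1154 − 2(201.3) − 1(224.9) = 526.4
  F: 0 + 2(201.3) = 402.6
  D: 0 + 1(224.9) = 224.9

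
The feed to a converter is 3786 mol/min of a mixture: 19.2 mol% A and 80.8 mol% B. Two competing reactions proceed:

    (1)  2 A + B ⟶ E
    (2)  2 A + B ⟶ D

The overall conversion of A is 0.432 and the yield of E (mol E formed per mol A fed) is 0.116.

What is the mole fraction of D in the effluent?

0.0209

Yield of E: 1ξ₁ / 726.9 = 0.116 → ξ₁ = 84.32 mol/min.
Conversion of A: 2ξ₁ + 2ξ₂ = 0.432 × 726.9 = 314 → ξ₂ = 72.69 mol/min.
Outlet amounts (n = n₀ + Σ ν·ξ):
  A: 726.9 − 2(84.32) − 2(72.69) = 412.9
  B: 3059 − 1(84.32) − 1(72.69) = 2902
  E: 0 + 1(84.32) = 84.32
  D: 0 + 1(72.69) = 72.69
Total out = 3472 mol/min; y_D = 72.69 / 3472 = 0.02094.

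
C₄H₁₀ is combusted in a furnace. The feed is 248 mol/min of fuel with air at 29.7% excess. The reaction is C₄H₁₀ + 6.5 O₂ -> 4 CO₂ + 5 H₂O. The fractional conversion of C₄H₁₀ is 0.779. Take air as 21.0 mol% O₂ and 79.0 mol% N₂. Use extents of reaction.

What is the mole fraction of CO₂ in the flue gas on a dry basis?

Stoichiometric O₂ = 6.5 × 248 = 1612 mol/min; O₂ fed = 1612 × 1.297 = 2091 mol/min.
N₂ fed = 2091 × 79/21 = 7865 mol/min.
Fuel reacted = 0.779 × 248 → ξ = 193.2 mol/min.
Outlet (n = n₀ + ν ξ):
  C₄H₁₀: 248 − 1(193.2) = 54.81
  O₂: 2091 − 6.5(193.2) = 835
  N₂: 7865 (inert)
  CO₂: 0 + 4(193.2) = 772.8
  H₂O: 0 + 5(193.2) = 966
Dry total = 9528 mol/min; y_CO₂ (dry) = 772.8 / 9528 = 0.08111.

0.0811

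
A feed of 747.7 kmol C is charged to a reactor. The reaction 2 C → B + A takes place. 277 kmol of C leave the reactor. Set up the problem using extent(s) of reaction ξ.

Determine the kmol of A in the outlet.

235 kmol

For C: n = n₀ − 2ξ → 277 = 747.7 − 2ξ, giving ξ = 235.4 kmol.
Outlet amounts (n = n₀ + ν ξ):
  C: 747.7 − 2(235.4) = 277
  B: 0 + 1(235.4) = 235.4
  A: 0 + 1(235.4) = 235.4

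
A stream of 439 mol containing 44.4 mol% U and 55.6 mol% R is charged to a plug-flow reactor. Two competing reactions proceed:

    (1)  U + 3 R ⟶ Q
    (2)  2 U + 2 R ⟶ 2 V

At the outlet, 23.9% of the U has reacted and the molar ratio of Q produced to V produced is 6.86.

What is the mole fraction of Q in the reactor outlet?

0.131

Conversion of U: U consumed = 0.239 × 194.9 = 46.58 mol = 1ξ₁ + 2ξ₂.
Selectivity: 1ξ₁ / (2ξ₂) = 6.86 → ξ₁ = 13.72 ξ₂.
Substitute: (1·13.72 + 2) ξ₂ = 46.58 → ξ₂ = 2.963 mol, ξ₁ = 40.66 mol.
Outlet amounts (n = n₀ + Σ ν·ξ):
  U: 194.9 − 1(40.66) − 2(2.963) = 148.3
  R: 244.1 − 3(40.66) − 2(2.963) = 116.2
  Q: 0 + 1(40.66) = 40.66
  V: 0 + 2(2.963) = 5.927
Total out = 311.1 mol; y_Q = 40.66 / 311.1 = 0.1307.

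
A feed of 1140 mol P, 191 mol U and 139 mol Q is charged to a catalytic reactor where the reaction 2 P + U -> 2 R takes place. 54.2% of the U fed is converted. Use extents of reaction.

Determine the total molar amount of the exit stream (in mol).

1370 mol

U reacted = 0.542 × 191 = 103.5 mol; ν_U = −1, so ξ = 103.5/1 = 103.5 mol.
Outlet amounts (n = n₀ + ν ξ):
  P: 1140 − 2(103.5) = 933
  U: 191 − 1(103.5) = 87.48
  R: 0 + 2(103.5) = 207
  Q: 139 (inert)
Total out = 933 + 87.48 + 207 + 139 = 1366 mol.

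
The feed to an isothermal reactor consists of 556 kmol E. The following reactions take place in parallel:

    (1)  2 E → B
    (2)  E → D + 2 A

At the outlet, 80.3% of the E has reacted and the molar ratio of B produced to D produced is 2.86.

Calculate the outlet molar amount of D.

66.4 kmol

Conversion of E: E consumed = 0.803 × 556 = 446.5 kmol = 2ξ₁ + 1ξ₂.
Selectivity: 1ξ₁ / (1ξ₂) = 2.86 → ξ₁ = 2.86 ξ₂.
Substitute: (2·2.86 + 1) ξ₂ = 446.5 → ξ₂ = 66.44 kmol, ξ₁ = 190 kmol.
Outlet amounts (n = n₀ + Σ ν·ξ):
  E: 556 − 2(190) − 1(66.44) = 109.5
  B: 0 + 1(190) = 190
  D: 0 + 1(66.44) = 66.44
  A: 0 + 2(66.44) = 132.9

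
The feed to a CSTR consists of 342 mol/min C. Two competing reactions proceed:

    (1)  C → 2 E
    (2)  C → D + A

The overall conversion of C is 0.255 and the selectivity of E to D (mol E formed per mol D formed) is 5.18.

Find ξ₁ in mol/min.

Conversion of C: C consumed = 0.255 × 342 = 87.21 mol/min = 1ξ₁ + 1ξ₂.
Selectivity: 2ξ₁ / (1ξ₂) = 5.18 → ξ₁ = 2.59 ξ₂.
Substitute: (1·2.59 + 1) ξ₂ = 87.21 → ξ₂ = 24.29 mol/min, ξ₁ = 62.92 mol/min.
Outlet amounts (n = n₀ + Σ ν·ξ):
  C: 342 − 1(62.92) − 1(24.29) = 254.8
  E: 0 + 2(62.92) = 125.8
  D: 0 + 1(24.29) = 24.29
  A: 0 + 1(24.29) = 24.29

ξ₁ = 62.9 mol/min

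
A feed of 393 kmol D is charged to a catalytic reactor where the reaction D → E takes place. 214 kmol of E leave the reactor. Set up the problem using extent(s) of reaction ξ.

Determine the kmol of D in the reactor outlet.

For E: n = n₀ + 1ξ → 214 = 0 + 1ξ, giving ξ = 214 kmol.
Outlet amounts (n = n₀ + ν ξ):
  D: 393 − 1(214) = 179
  E: 0 + 1(214) = 214

179 kmol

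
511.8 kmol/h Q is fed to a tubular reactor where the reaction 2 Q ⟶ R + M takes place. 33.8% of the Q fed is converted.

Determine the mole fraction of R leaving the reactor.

0.169

Q reacted = 0.338 × 511.8 = 173 kmol/h; ν_Q = −2, so ξ = 173/2 = 86.49 kmol/h.
Outlet amounts (n = n₀ + ν ξ):
  Q: 511.8 − 2(86.49) = 338.8
  R: 0 + 1(86.49) = 86.49
  M: 0 + 1(86.49) = 86.49
Total out = 511.8 kmol/h; y_R = 86.49 / 511.8 = 0.169.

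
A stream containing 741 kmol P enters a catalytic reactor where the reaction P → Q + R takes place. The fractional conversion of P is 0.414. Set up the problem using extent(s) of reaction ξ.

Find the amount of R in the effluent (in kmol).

P reacted = 0.414 × 741 = 306.8 kmol; ν_P = −1, so ξ = 306.8/1 = 306.8 kmol.
Outlet amounts (n = n₀ + ν ξ):
  P: 741 − 1(306.8) = 434.2
  Q: 0 + 1(306.8) = 306.8
  R: 0 + 1(306.8) = 306.8

307 kmol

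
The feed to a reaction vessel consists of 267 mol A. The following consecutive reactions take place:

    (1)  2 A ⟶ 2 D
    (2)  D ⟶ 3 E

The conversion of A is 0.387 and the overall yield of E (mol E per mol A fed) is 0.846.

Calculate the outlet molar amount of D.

28 mol

Conversion of A: A consumed = 2ξ₁ = 0.387 × 267 → ξ₁ = 51.66 mol.
Yield of E: 3ξ₂ / 267 = 0.846 → ξ₂ = 75.29 mol.
Outlet amounts (n = n₀ + Σ ν·ξ):
  A: 267 − 2(51.66) = 163.7
  D: 0 + 2(51.66) − 1(75.29) = 28.04
  E: 0 + 3(75.29) = 225.9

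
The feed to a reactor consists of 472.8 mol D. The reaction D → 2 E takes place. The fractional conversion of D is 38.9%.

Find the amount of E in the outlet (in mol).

368 mol

D reacted = 0.389 × 472.8 = 183.9 mol; ν_D = −1, so ξ = 183.9/1 = 183.9 mol.
Outlet amounts (n = n₀ + ν ξ):
  D: 472.8 − 1(183.9) = 288.9
  E: 0 + 2(183.9) = 367.8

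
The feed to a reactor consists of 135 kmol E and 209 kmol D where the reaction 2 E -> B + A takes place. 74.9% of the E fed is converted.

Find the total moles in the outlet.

E reacted = 0.749 × 135 = 101.1 kmol; ν_E = −2, so ξ = 101.1/2 = 50.56 kmol.
Outlet amounts (n = n₀ + ν ξ):
  E: 135 − 2(50.56) = 33.89
  B: 0 + 1(50.56) = 50.56
  A: 0 + 1(50.56) = 50.56
  D: 209 (inert)
Total out = 33.89 + 50.56 + 50.56 + 209 = 344 kmol.

344 kmol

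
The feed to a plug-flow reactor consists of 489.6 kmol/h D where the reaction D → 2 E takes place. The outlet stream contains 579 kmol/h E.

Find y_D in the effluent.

For E: n = n₀ + 2ξ → 579 = 0 + 2ξ, giving ξ = 289.5 kmol/h.
Outlet amounts (n = n₀ + ν ξ):
  D: 489.6 − 1(289.5) = 200.1
  E: 0 + 2(289.5) = 579
Total out = 779.1 kmol/h; y_D = 200.1 / 779.1 = 0.2568.

0.257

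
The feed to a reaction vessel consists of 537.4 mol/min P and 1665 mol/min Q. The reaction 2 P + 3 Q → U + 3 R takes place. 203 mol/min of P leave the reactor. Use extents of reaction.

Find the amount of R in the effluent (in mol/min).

For P: n = n₀ − 2ξ → 203 = 537.4 − 2ξ, giving ξ = 167.2 mol/min.
Outlet amounts (n = n₀ + ν ξ):
  P: 537.4 − 2(167.2) = 203
  Q: 1665 − 3(167.2) = 1163
  U: 0 + 1(167.2) = 167.2
  R: 0 + 3(167.2) = 501.6

502 mol/min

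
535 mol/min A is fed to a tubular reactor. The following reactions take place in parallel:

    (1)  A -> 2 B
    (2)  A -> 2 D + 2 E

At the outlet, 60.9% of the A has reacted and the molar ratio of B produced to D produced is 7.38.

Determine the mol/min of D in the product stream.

Conversion of A: A consumed = 0.609 × 535 = 325.8 mol/min = 1ξ₁ + 1ξ₂.
Selectivity: 2ξ₁ / (2ξ₂) = 7.38 → ξ₁ = 7.38 ξ₂.
Substitute: (1·7.38 + 1) ξ₂ = 325.8 → ξ₂ = 38.88 mol/min, ξ₁ = 286.9 mol/min.
Outlet amounts (n = n₀ + Σ ν·ξ):
  A: 535 − 1(286.9) − 1(38.88) = 209.2
  B: 0 + 2(286.9) = 573.9
  D: 0 + 2(38.88) = 77.76
  E: 0 + 2(38.88) = 77.76

77.8 mol/min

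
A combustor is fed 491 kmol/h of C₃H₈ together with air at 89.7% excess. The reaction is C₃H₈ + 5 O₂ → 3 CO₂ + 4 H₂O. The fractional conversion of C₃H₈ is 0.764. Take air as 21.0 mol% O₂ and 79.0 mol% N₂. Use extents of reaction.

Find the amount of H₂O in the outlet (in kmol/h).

1500 kmol/h

Stoichiometric O₂ = 5 × 491 = 2455 kmol/h; O₂ fed = 2455 × 1.897 = 4657 kmol/h.
N₂ fed = 4657 × 79/21 = 17520 kmol/h.
Fuel reacted = 0.764 × 491 → ξ = 375.1 kmol/h.
Outlet (n = n₀ + ν ξ):
  C₃H₈: 491 − 1(375.1) = 115.9
  O₂: 4657 − 5(375.1) = 2782
  N₂: 17520 (inert)
  CO₂: 0 + 3(375.1) = 1125
  H₂O: 0 + 4(375.1) = 1500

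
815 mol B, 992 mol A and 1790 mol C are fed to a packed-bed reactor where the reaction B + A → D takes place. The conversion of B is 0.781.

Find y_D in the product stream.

0.215

B reacted = 0.781 × 815 = 636.5 mol; ν_B = −1, so ξ = 636.5/1 = 636.5 mol.
Outlet amounts (n = n₀ + ν ξ):
  B: 815 − 1(636.5) = 178.5
  A: 992 − 1(636.5) = 355.5
  D: 0 + 1(636.5) = 636.5
  C: 1790 (inert)
Total out = 2960 mol; y_D = 636.5 / 2960 = 0.215.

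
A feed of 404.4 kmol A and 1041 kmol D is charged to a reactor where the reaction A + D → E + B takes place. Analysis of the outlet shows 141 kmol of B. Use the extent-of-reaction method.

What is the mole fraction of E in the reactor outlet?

For B: n = n₀ + 1ξ → 141 = 0 + 1ξ, giving ξ = 141 kmol.
Outlet amounts (n = n₀ + ν ξ):
  A: 404.4 − 1(141) = 263.4
  D: 1041 − 1(141) = 900
  E: 0 + 1(141) = 141
  B: 0 + 1(141) = 141
Total out = 1445 kmol; y_E = 141 / 1445 = 0.09755.

0.0976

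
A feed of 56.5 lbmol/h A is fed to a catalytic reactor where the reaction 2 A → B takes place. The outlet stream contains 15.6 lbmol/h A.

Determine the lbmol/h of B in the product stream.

For A: n = n₀ − 2ξ → 15.6 = 56.5 − 2ξ, giving ξ = 20.45 lbmol/h.
Outlet amounts (n = n₀ + ν ξ):
  A: 56.5 − 2(20.45) = 15.6
  B: 0 + 1(20.45) = 20.45

20.4 lbmol/h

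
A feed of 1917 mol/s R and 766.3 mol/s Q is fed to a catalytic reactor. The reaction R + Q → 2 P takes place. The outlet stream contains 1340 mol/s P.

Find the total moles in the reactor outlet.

For P: n = n₀ + 2ξ → 1340 = 0 + 2ξ, giving ξ = 670 mol/s.
Outlet amounts (n = n₀ + ν ξ):
  R: 1917 − 1(670) = 1247
  Q: 766.3 − 1(670) = 96.3
  P: 0 + 2(670) = 1340
Total out = 1247 + 96.3 + 1340 = 2683 mol/s.

2680 mol/s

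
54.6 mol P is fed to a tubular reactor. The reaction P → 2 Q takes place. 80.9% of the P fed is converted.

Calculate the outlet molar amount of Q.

P reacted = 0.809 × 54.6 = 44.17 mol; ν_P = −1, so ξ = 44.17/1 = 44.17 mol.
Outlet amounts (n = n₀ + ν ξ):
  P: 54.6 − 1(44.17) = 10.43
  Q: 0 + 2(44.17) = 88.34

88.3 mol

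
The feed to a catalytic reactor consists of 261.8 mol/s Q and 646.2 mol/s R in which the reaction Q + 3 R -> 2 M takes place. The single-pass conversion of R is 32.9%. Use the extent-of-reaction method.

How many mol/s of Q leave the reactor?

R reacted = 0.329 × 646.2 = 212.6 mol/s; ν_R = −3, so ξ = 212.6/3 = 70.87 mol/s.
Outlet amounts (n = n₀ + ν ξ):
  Q: 261.8 − 1(70.87) = 190.9
  R: 646.2 − 3(70.87) = 433.6
  M: 0 + 2(70.87) = 141.7

191 mol/s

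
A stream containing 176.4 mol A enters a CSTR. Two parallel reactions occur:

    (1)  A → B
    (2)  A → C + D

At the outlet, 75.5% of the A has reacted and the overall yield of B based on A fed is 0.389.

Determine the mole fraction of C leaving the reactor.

Yield of B: 1ξ₁ / 176.4 = 0.389 → ξ₁ = 68.62 mol.
Conversion of A: 1ξ₁ + 1ξ₂ = 0.755 × 176.4 = 133.2 → ξ₂ = 64.56 mol.
Outlet amounts (n = n₀ + Σ ν·ξ):
  A: 176.4 − 1(68.62) − 1(64.56) = 43.22
  B: 0 + 1(68.62) = 68.62
  C: 0 + 1(64.56) = 64.56
  D: 0 + 1(64.56) = 64.56
Total out = 241 mol; y_C = 64.56 / 241 = 0.2679.

0.268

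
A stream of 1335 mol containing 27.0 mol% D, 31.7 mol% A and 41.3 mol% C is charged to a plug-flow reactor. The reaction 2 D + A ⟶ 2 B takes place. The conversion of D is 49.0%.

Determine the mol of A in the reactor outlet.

D reacted = 0.49 × 360.4 = 176.6 mol; ν_D = −2, so ξ = 176.6/2 = 88.31 mol.
Outlet amounts (n = n₀ + ν ξ):
  D: 360.4 − 2(88.31) = 183.8
  A: 423.2 − 1(88.31) = 334.9
  B: 0 + 2(88.31) = 176.6
  C: 551.4 (inert)

335 mol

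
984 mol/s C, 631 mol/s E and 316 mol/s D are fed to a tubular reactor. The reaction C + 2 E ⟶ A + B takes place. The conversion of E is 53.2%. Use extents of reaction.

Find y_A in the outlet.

E reacted = 0.532 × 631 = 335.7 mol/s; ν_E = −2, so ξ = 335.7/2 = 167.8 mol/s.
Outlet amounts (n = n₀ + ν ξ):
  C: 984 − 1(167.8) = 816.2
  E: 631 − 2(167.8) = 295.3
  A: 0 + 1(167.8) = 167.8
  B: 0 + 1(167.8) = 167.8
  D: 316 (inert)
Total out = 1763 mol/s; y_A = 167.8 / 1763 = 0.0952.

0.0952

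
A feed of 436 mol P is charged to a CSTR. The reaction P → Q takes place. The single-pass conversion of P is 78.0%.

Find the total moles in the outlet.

436 mol

P reacted = 0.78 × 436 = 340.1 mol; ν_P = −1, so ξ = 340.1/1 = 340.1 mol.
Outlet amounts (n = n₀ + ν ξ):
  P: 436 − 1(340.1) = 95.92
  Q: 0 + 1(340.1) = 340.1
Total out = 95.92 + 340.1 = 436 mol.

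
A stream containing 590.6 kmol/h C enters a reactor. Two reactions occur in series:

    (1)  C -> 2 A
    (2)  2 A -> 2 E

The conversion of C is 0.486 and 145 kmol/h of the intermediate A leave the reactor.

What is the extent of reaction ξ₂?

ξ₂ = 215 kmol/h

Conversion of C: C consumed = 1ξ₁ = 0.486 × 590.6 → ξ₁ = 287 kmol/h.
A balance: n_A = 0 + 2ξ₁ − 2ξ₂ = 145 → ξ₂ = (2·287 − 145)/2 = 214.5 kmol/h.
Outlet amounts (n = n₀ + Σ ν·ξ):
  C: 590.6 − 1(287) = 303.6
  A: 0 + 2(287) − 2(214.5) = 145
  E: 0 + 2(214.5) = 429.1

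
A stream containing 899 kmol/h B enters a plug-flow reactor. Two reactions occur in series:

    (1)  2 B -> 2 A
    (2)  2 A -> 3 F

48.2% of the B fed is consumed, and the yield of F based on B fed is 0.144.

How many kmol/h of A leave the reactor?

Conversion of B: B consumed = 2ξ₁ = 0.482 × 899 → ξ₁ = 216.7 kmol/h.
Yield of F: 3ξ₂ / 899 = 0.144 → ξ₂ = 43.15 kmol/h.
Outlet amounts (n = n₀ + Σ ν·ξ):
  B: 899 − 2(216.7) = 465.7
  A: 0 + 2(216.7) − 2(43.15) = 347
  F: 0 + 3(43.15) = 129.5

347 kmol/h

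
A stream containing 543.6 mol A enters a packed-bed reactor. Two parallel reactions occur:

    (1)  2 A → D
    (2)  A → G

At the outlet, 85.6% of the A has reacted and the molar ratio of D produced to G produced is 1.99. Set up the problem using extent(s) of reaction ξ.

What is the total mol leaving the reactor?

Conversion of A: A consumed = 0.856 × 543.6 = 465.3 mol = 2ξ₁ + 1ξ₂.
Selectivity: 1ξ₁ / (1ξ₂) = 1.99 → ξ₁ = 1.99 ξ₂.
Substitute: (2·1.99 + 1) ξ₂ = 465.3 → ξ₂ = 93.44 mol, ξ₁ = 185.9 mol.
Outlet amounts (n = n₀ + Σ ν·ξ):
  A: 543.6 − 2(185.9) − 1(93.44) = 78.28
  D: 0 + 1(185.9) = 185.9
  G: 0 + 1(93.44) = 93.44
Total out = 78.28 + 185.9 + 93.44 = 357.7 mol.

358 mol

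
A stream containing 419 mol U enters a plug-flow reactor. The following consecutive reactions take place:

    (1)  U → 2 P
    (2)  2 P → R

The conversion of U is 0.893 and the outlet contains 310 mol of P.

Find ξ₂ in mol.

Conversion of U: U consumed = 1ξ₁ = 0.893 × 419 → ξ₁ = 374.2 mol.
P balance: n_P = 0 + 2ξ₁ − 2ξ₂ = 310 → ξ₂ = (2·374.2 − 310)/2 = 219.2 mol.
Outlet amounts (n = n₀ + Σ ν·ξ):
  U: 419 − 1(374.2) = 44.83
  P: 0 + 2(374.2) − 2(219.2) = 310
  R: 0 + 1(219.2) = 219.2

ξ₂ = 219 mol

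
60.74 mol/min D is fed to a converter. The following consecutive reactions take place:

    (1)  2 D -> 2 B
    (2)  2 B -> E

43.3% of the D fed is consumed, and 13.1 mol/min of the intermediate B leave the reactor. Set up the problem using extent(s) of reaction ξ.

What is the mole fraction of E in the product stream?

Conversion of D: D consumed = 2ξ₁ = 0.433 × 60.74 → ξ₁ = 13.15 mol/min.
B balance: n_B = 0 + 2ξ₁ − 2ξ₂ = 13.1 → ξ₂ = (2·13.15 − 13.1)/2 = 6.6 mol/min.
Outlet amounts (n = n₀ + Σ ν·ξ):
  D: 60.74 − 2(13.15) = 34.44
  B: 0 + 2(13.15) − 2(6.6) = 13.1
  E: 0 + 1(6.6) = 6.6
Total out = 54.14 mol/min; y_E = 6.6 / 54.14 = 0.1219.

0.122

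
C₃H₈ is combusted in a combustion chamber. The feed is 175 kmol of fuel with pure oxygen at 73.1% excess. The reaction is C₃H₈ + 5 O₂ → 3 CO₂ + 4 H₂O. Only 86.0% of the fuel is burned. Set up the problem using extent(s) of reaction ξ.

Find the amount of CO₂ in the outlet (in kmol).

452 kmol

Stoichiometric O₂ = 5 × 175 = 875 kmol; O₂ fed = 875 × 1.731 = 1515 kmol.
Fuel reacted = 0.86 × 175 → ξ = 150.5 kmol.
Outlet (n = n₀ + ν ξ):
  C₃H₈: 175 − 1(150.5) = 24.5
  O₂: 1515 − 5(150.5) = 762.1
  CO₂: 0 + 3(150.5) = 451.5
  H₂O: 0 + 4(150.5) = 602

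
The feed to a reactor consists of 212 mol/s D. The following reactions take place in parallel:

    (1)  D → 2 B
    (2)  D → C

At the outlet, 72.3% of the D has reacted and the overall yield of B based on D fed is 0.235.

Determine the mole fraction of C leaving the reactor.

0.542

Yield of B: 2ξ₁ / 212 = 0.235 → ξ₁ = 24.91 mol/s.
Conversion of D: 1ξ₁ + 1ξ₂ = 0.723 × 212 = 153.3 → ξ₂ = 128.4 mol/s.
Outlet amounts (n = n₀ + Σ ν·ξ):
  D: 212 − 1(24.91) − 1(128.4) = 58.72
  B: 0 + 2(24.91) = 49.82
  C: 0 + 1(128.4) = 128.4
Total out = 236.9 mol/s; y_C = 128.4 / 236.9 = 0.5418.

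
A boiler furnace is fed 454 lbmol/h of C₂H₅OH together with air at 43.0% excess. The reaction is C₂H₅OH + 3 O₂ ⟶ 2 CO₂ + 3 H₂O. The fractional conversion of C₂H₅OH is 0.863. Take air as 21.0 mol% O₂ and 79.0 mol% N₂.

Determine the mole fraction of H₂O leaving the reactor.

0.116

Stoichiometric O₂ = 3 × 454 = 1362 lbmol/h; O₂ fed = 1362 × 1.430 = 1948 lbmol/h.
N₂ fed = 1948 × 79/21 = 7327 lbmol/h.
Fuel reacted = 0.863 × 454 → ξ = 391.8 lbmol/h.
Outlet (n = n₀ + ν ξ):
  C₂H₅OH: 454 − 1(391.8) = 62.2
  O₂: 1948 − 3(391.8) = 772.3
  N₂: 7327 (inert)
  CO₂: 0 + 2(391.8) = 783.6
  H₂O: 0 + 3(391.8) = 1175
Total out = 10120 lbmol/h; y_H₂O = 1175 / 10120 = 0.1161.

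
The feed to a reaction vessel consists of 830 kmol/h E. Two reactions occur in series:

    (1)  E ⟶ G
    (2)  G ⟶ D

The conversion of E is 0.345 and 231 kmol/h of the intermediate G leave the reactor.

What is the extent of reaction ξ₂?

ξ₂ = 55.3 kmol/h

Conversion of E: E consumed = 1ξ₁ = 0.345 × 830 → ξ₁ = 286.3 kmol/h.
G balance: n_G = 0 + 1ξ₁ − 1ξ₂ = 231 → ξ₂ = (1·286.3 − 231)/1 = 55.35 kmol/h.
Outlet amounts (n = n₀ + Σ ν·ξ):
  E: 830 − 1(286.3) = 543.7
  G: 0 + 1(286.3) − 1(55.35) = 231
  D: 0 + 1(55.35) = 55.35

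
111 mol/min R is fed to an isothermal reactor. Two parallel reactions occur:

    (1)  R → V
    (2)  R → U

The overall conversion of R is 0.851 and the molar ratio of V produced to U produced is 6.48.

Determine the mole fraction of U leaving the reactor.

Conversion of R: R consumed = 0.851 × 111 = 94.46 mol/min = 1ξ₁ + 1ξ₂.
Selectivity: 1ξ₁ / (1ξ₂) = 6.48 → ξ₁ = 6.48 ξ₂.
Substitute: (1·6.48 + 1) ξ₂ = 94.46 → ξ₂ = 12.63 mol/min, ξ₁ = 81.83 mol/min.
Outlet amounts (n = n₀ + Σ ν·ξ):
  R: 111 − 1(81.83) − 1(12.63) = 16.54
  V: 0 + 1(81.83) = 81.83
  U: 0 + 1(12.63) = 12.63
Total out = 111 mol/min; y_U = 12.63 / 111 = 0.1138.

0.114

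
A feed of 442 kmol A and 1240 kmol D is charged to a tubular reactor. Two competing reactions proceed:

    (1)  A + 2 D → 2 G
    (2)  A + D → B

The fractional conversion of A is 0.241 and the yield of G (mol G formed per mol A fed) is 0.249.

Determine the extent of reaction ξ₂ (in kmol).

Yield of G: 2ξ₁ / 442 = 0.249 → ξ₁ = 55.03 kmol.
Conversion of A: 1ξ₁ + 1ξ₂ = 0.241 × 442 = 106.5 → ξ₂ = 51.49 kmol.
Outlet amounts (n = n₀ + Σ ν·ξ):
  A: 442 − 1(55.03) − 1(51.49) = 335.5
  D: 1240 − 2(55.03) − 1(51.49) = 1078
  G: 0 + 2(55.03) = 110.1
  B: 0 + 1(51.49) = 51.49

ξ₂ = 51.5 kmol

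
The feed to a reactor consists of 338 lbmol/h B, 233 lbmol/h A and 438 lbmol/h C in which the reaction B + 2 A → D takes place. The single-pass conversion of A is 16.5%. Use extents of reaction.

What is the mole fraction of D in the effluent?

A reacted = 0.165 × 233 = 38.45 lbmol/h; ν_A = −2, so ξ = 38.45/2 = 19.22 lbmol/h.
Outlet amounts (n = n₀ + ν ξ):
  B: 338 − 1(19.22) = 318.8
  A: 233 − 2(19.22) = 194.6
  D: 0 + 1(19.22) = 19.22
  C: 438 (inert)
Total out = 970.6 lbmol/h; y_D = 19.22 / 970.6 = 0.01981.

0.0198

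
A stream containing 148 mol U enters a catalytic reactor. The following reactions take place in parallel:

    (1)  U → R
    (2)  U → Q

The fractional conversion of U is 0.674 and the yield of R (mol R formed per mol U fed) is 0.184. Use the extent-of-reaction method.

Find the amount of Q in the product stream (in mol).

72.5 mol

Yield of R: 1ξ₁ / 148 = 0.184 → ξ₁ = 27.23 mol.
Conversion of U: 1ξ₁ + 1ξ₂ = 0.674 × 148 = 99.75 → ξ₂ = 72.52 mol.
Outlet amounts (n = n₀ + Σ ν·ξ):
  U: 148 − 1(27.23) − 1(72.52) = 48.25
  R: 0 + 1(27.23) = 27.23
  Q: 0 + 1(72.52) = 72.52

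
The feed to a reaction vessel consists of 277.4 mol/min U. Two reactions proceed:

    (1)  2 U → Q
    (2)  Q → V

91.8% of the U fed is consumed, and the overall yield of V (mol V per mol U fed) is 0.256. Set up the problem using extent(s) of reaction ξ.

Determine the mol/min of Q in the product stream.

56.3 mol/min

Conversion of U: U consumed = 2ξ₁ = 0.918 × 277.4 → ξ₁ = 127.3 mol/min.
Yield of V: 1ξ₂ / 277.4 = 0.256 → ξ₂ = 71.01 mol/min.
Outlet amounts (n = n₀ + Σ ν·ξ):
  U: 277.4 − 2(127.3) = 22.75
  Q: 0 + 1(127.3) − 1(71.01) = 56.31
  V: 0 + 1(71.01) = 71.01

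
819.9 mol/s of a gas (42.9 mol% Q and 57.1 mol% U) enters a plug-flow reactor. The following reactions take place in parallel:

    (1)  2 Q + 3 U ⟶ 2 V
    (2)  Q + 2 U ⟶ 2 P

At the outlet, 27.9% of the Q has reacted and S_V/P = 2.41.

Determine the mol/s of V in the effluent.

Conversion of Q: Q consumed = 0.279 × 351.7 = 98.13 mol/s = 2ξ₁ + 1ξ₂.
Selectivity: 2ξ₁ / (2ξ₂) = 2.41 → ξ₁ = 2.41 ξ₂.
Substitute: (2·2.41 + 1) ξ₂ = 98.13 → ξ₂ = 16.86 mol/s, ξ₁ = 40.64 mol/s.
Outlet amounts (n = n₀ + Σ ν·ξ):
  Q: 351.7 − 2(40.64) − 1(16.86) = 253.6
  U: 468.2 − 3(40.64) − 2(16.86) = 312.5
  V: 0 + 2(40.64) = 81.27
  P: 0 + 2(16.86) = 33.72

81.3 mol/s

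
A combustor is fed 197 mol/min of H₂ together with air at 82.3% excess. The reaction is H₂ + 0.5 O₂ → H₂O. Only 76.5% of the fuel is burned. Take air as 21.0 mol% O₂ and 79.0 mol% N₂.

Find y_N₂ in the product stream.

0.692

Stoichiometric O₂ = 0.5 × 197 = 98.5 mol/min; O₂ fed = 98.5 × 1.823 = 179.6 mol/min.
N₂ fed = 179.6 × 79/21 = 675.5 mol/min.
Fuel reacted = 0.765 × 197 → ξ = 150.7 mol/min.
Outlet (n = n₀ + ν ξ):
  H₂: 197 − 1(150.7) = 46.29
  O₂: 179.6 − 0.5(150.7) = 104.2
  N₂: 675.5 (inert)
  H₂O: 0 + 1(150.7) = 150.7
Total out = 976.7 mol/min; y_N₂ = 675.5 / 976.7 = 0.6916.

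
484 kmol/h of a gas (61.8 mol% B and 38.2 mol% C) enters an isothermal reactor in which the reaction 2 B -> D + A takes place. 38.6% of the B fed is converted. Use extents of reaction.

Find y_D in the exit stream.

0.119

B reacted = 0.386 × 299.1 = 115.5 kmol/h; ν_B = −2, so ξ = 115.5/2 = 57.73 kmol/h.
Outlet amounts (n = n₀ + ν ξ):
  B: 299.1 − 2(57.73) = 183.7
  D: 0 + 1(57.73) = 57.73
  A: 0 + 1(57.73) = 57.73
  C: 184.9 (inert)
Total out = 484 kmol/h; y_D = 57.73 / 484 = 0.1193.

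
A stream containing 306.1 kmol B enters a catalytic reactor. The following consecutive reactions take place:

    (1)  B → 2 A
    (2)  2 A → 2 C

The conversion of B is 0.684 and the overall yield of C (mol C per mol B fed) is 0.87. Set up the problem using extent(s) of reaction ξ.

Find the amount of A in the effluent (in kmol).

Conversion of B: B consumed = 1ξ₁ = 0.684 × 306.1 → ξ₁ = 209.4 kmol.
Yield of C: 2ξ₂ / 306.1 = 0.87 → ξ₂ = 133.2 kmol.
Outlet amounts (n = n₀ + Σ ν·ξ):
  B: 306.1 − 1(209.4) = 96.73
  A: 0 + 2(209.4) − 2(133.2) = 152.4
  C: 0 + 2(133.2) = 266.3

152 kmol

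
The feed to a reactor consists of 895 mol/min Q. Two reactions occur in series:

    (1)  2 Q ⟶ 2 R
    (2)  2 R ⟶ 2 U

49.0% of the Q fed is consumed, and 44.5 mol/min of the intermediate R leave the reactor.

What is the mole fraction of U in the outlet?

Conversion of Q: Q consumed = 2ξ₁ = 0.49 × 895 → ξ₁ = 219.3 mol/min.
R balance: n_R = 0 + 2ξ₁ − 2ξ₂ = 44.5 → ξ₂ = (2·219.3 − 44.5)/2 = 197 mol/min.
Outlet amounts (n = n₀ + Σ ν·ξ):
  Q: 895 − 2(219.3) = 456.4
  R: 0 + 2(219.3) − 2(197) = 44.5
  U: 0 + 2(197) = 394.1
Total out = 895 mol/min; y_U = 394.1 / 895 = 0.4403.

0.44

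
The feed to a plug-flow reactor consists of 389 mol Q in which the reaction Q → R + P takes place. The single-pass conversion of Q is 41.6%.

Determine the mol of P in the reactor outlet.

Q reacted = 0.416 × 389 = 161.8 mol; ν_Q = −1, so ξ = 161.8/1 = 161.8 mol.
Outlet amounts (n = n₀ + ν ξ):
  Q: 389 − 1(161.8) = 227.2
  R: 0 + 1(161.8) = 161.8
  P: 0 + 1(161.8) = 161.8

162 mol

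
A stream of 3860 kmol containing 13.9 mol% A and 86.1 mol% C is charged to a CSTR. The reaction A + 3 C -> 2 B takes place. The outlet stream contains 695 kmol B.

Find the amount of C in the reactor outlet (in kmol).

For B: n = n₀ + 2ξ → 695 = 0 + 2ξ, giving ξ = 347.5 kmol.
Outlet amounts (n = n₀ + ν ξ):
  A: 536.5 − 1(347.5) = 189
  C: 3323 − 3(347.5) = 2281
  B: 0 + 2(347.5) = 695

2280 kmol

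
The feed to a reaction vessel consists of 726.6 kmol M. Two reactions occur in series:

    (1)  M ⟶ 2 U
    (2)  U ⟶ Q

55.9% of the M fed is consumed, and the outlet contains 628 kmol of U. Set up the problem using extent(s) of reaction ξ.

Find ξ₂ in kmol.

Conversion of M: M consumed = 1ξ₁ = 0.559 × 726.6 → ξ₁ = 406.2 kmol.
U balance: n_U = 0 + 2ξ₁ − 1ξ₂ = 628 → ξ₂ = (2·406.2 − 628)/1 = 184.3 kmol.
Outlet amounts (n = n₀ + Σ ν·ξ):
  M: 726.6 − 1(406.2) = 320.4
  U: 0 + 2(406.2) − 1(184.3) = 628
  Q: 0 + 1(184.3) = 184.3

ξ₂ = 184 kmol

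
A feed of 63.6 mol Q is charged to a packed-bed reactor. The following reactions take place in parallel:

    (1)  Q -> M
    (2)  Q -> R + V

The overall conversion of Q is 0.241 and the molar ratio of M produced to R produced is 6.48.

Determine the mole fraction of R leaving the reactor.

0.0312

Conversion of Q: Q consumed = 0.241 × 63.6 = 15.33 mol = 1ξ₁ + 1ξ₂.
Selectivity: 1ξ₁ / (1ξ₂) = 6.48 → ξ₁ = 6.48 ξ₂.
Substitute: (1·6.48 + 1) ξ₂ = 15.33 → ξ₂ = 2.049 mol, ξ₁ = 13.28 mol.
Outlet amounts (n = n₀ + Σ ν·ξ):
  Q: 63.6 − 1(13.28) − 1(2.049) = 48.27
  M: 0 + 1(13.28) = 13.28
  R: 0 + 1(2.049) = 2.049
  V: 0 + 1(2.049) = 2.049
Total out = 65.65 mol; y_R = 2.049 / 65.65 = 0.03121.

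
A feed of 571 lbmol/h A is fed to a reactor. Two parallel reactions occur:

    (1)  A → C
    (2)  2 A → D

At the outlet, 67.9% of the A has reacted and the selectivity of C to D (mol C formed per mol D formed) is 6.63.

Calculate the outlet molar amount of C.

298 lbmol/h

Conversion of A: A consumed = 0.679 × 571 = 387.7 lbmol/h = 1ξ₁ + 2ξ₂.
Selectivity: 1ξ₁ / (1ξ₂) = 6.63 → ξ₁ = 6.63 ξ₂.
Substitute: (1·6.63 + 2) ξ₂ = 387.7 → ξ₂ = 44.93 lbmol/h, ξ₁ = 297.9 lbmol/h.
Outlet amounts (n = n₀ + Σ ν·ξ):
  A: 571 − 1(297.9) − 2(44.93) = 183.3
  C: 0 + 1(297.9) = 297.9
  D: 0 + 1(44.93) = 44.93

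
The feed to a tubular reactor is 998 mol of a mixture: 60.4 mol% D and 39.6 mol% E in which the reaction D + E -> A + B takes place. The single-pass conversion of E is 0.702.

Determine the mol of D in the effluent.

325 mol

E reacted = 0.702 × 395.2 = 277.4 mol; ν_E = −1, so ξ = 277.4/1 = 277.4 mol.
Outlet amounts (n = n₀ + ν ξ):
  D: 602.8 − 1(277.4) = 325.4
  E: 395.2 − 1(277.4) = 117.8
  A: 0 + 1(277.4) = 277.4
  B: 0 + 1(277.4) = 277.4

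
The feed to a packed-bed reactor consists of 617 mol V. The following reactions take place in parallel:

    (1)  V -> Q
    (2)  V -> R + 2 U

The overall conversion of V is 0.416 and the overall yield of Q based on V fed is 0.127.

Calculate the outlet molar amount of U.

Yield of Q: 1ξ₁ / 617 = 0.127 → ξ₁ = 78.36 mol.
Conversion of V: 1ξ₁ + 1ξ₂ = 0.416 × 617 = 256.7 → ξ₂ = 178.3 mol.
Outlet amounts (n = n₀ + Σ ν·ξ):
  V: 617 − 1(78.36) − 1(178.3) = 360.3
  Q: 0 + 1(78.36) = 78.36
  R: 0 + 1(178.3) = 178.3
  U: 0 + 2(178.3) = 356.6

357 mol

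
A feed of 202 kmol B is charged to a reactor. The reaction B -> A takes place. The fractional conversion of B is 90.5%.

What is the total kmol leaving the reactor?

202 kmol

B reacted = 0.905 × 202 = 182.8 kmol; ν_B = −1, so ξ = 182.8/1 = 182.8 kmol.
Outlet amounts (n = n₀ + ν ξ):
  B: 202 − 1(182.8) = 19.19
  A: 0 + 1(182.8) = 182.8
Total out = 19.19 + 182.8 = 202 kmol.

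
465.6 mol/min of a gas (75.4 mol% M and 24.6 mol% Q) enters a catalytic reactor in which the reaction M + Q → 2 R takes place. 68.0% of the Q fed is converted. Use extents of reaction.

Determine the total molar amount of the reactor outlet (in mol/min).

Q reacted = 0.68 × 114.5 = 77.89 mol/min; ν_Q = −1, so ξ = 77.89/1 = 77.89 mol/min.
Outlet amounts (n = n₀ + ν ξ):
  M: 351.1 − 1(77.89) = 273.2
  Q: 114.5 − 1(77.89) = 36.65
  R: 0 + 2(77.89) = 155.8
Total out = 273.2 + 36.65 + 155.8 = 465.6 mol/min.

466 mol/min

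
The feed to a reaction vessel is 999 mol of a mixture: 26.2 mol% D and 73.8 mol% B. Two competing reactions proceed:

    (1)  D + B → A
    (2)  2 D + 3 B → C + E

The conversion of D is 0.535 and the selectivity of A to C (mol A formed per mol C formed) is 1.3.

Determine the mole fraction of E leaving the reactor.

Conversion of D: D consumed = 0.535 × 261.7 = 140 mol = 1ξ₁ + 2ξ₂.
Selectivity: 1ξ₁ / (1ξ₂) = 1.3 → ξ₁ = 1.3 ξ₂.
Substitute: (1·1.3 + 2) ξ₂ = 140 → ξ₂ = 42.43 mol, ξ₁ = 55.16 mol.
Outlet amounts (n = n₀ + Σ ν·ξ):
  D: 261.7 − 1(55.16) − 2(42.43) = 121.7
  B: 737.3 − 1(55.16) − 3(42.43) = 554.8
  A: 0 + 1(55.16) = 55.16
  C: 0 + 1(42.43) = 42.43
  E: 0 + 1(42.43) = 42.43
Total out = 816.5 mol; y_E = 42.43 / 816.5 = 0.05197.

0.052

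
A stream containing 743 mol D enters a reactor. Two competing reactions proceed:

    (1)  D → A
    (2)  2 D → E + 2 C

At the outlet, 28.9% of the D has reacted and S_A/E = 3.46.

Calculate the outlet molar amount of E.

Conversion of D: D consumed = 0.289 × 743 = 214.7 mol = 1ξ₁ + 2ξ₂.
Selectivity: 1ξ₁ / (1ξ₂) = 3.46 → ξ₁ = 3.46 ξ₂.
Substitute: (1·3.46 + 2) ξ₂ = 214.7 → ξ₂ = 39.33 mol, ξ₁ = 136.1 mol.
Outlet amounts (n = n₀ + Σ ν·ξ):
  D: 743 − 1(136.1) − 2(39.33) = 528.3
  A: 0 + 1(136.1) = 136.1
  E: 0 + 1(39.33) = 39.33
  C: 0 + 2(39.33) = 78.65

39.3 mol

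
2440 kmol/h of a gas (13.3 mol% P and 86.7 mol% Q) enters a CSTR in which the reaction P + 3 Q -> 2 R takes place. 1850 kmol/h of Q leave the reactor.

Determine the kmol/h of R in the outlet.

For Q: n = n₀ − 3ξ → 1850 = 2115 − 3ξ, giving ξ = 88.49 kmol/h.
Outlet amounts (n = n₀ + ν ξ):
  P: 324.5 − 1(88.49) = 236
  Q: 2115 − 3(88.49) = 1850
  R: 0 + 2(88.49) = 177

177 kmol/h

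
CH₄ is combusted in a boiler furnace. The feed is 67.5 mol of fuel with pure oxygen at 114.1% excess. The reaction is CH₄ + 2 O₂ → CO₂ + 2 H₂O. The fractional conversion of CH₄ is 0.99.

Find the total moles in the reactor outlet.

357 mol

Stoichiometric O₂ = 2 × 67.5 = 135 mol; O₂ fed = 135 × 2.141 = 289 mol.
Fuel reacted = 0.99 × 67.5 → ξ = 66.83 mol.
Outlet (n = n₀ + ν ξ):
  CH₄: 67.5 − 1(66.83) = 0.675
  O₂: 289 − 2(66.83) = 155.4
  CO₂: 0 + 1(66.83) = 66.83
  H₂O: 0 + 2(66.83) = 133.7
Total out = 0.675 + 155.4 + 66.83 + 133.7 = 356.5 mol.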